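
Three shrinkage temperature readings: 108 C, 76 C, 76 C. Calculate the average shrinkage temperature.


86.7 C


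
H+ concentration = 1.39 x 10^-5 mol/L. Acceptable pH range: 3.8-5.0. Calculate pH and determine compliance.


pH = -log10(1.39 x 10^-5) = 4.86
Range: 3.8 to 5.0
Compliant: Yes


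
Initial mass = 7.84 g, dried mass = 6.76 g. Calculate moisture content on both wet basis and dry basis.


Moisture lost = 7.84 - 6.76 = 1.08 g
Wet basis MC = 1.08 / 7.84 x 100 = 13.8%
Dry basis MC = 1.08 / 6.76 x 100 = 16.0%


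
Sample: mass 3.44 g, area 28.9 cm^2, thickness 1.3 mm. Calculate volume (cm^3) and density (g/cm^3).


Thickness in cm = 1.3 / 10 = 0.13 cm
Volume = 28.9 x 0.13 = 3.757 cm^3
Density = 3.44 / 3.757 = 0.916 g/cm^3


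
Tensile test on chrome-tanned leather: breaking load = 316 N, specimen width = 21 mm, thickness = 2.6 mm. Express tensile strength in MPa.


5.79 MPa


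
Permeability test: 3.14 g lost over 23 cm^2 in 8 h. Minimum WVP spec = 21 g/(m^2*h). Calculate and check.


WVP = 170.65 g/(m^2*h)
Meets specification: Yes

WVP = 3.14 / (23 x 8) x 10000 = 170.65 g/(m^2*h)
Minimum: 21 g/(m^2*h)
Meets spec: Yes


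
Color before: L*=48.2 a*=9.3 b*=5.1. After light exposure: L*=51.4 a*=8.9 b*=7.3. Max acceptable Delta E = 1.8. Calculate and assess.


Delta E = 3.90
Passes: No

dL = 3.2, da = -0.4, db = 2.2
dE = sqrt((3.2)^2 + (-0.4)^2 + (2.2)^2) = 3.90
Max = 1.8
Passes: No


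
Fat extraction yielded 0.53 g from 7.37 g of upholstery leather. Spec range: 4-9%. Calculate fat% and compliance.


Fat% = 0.53 / 7.37 x 100 = 7.2%
Spec range: 4-9%
Compliant: Yes


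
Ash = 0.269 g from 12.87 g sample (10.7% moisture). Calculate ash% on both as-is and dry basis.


As-is ash = 2.09%
Dry-basis ash = 2.34%

As-is ash% = 0.269 / 12.87 x 100 = 2.09%
Dry mass = 12.87 x (100 - 10.7) / 100 = 11.49291 g
Dry-basis ash% = 0.269 / 11.49291 x 100 = 2.34%


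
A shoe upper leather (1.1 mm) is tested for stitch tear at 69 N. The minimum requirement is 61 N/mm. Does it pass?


STS = 62.7 N/mm
Passes: Yes


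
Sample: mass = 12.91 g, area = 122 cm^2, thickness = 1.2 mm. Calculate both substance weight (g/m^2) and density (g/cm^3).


SW = 12.91 / 122 x 10000 = 1058.2 g/m^2
Volume = 122 x 1.2 / 10 = 14.64 cm^3
Density = 12.91 / 14.64 = 0.882 g/cm^3


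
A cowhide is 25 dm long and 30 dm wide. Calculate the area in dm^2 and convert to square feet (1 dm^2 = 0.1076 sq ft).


Area = 25 x 30 = 750 dm^2
Conversion: 750 x 0.1076 = 80.70 sq ft


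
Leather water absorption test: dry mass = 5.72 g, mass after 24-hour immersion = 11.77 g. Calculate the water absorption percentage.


Water absorbed = 11.77 - 5.72 = 6.05 g
WA% = 6.05 / 5.72 x 100 = 105.8%


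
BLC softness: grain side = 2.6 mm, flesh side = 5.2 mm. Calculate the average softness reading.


Average = (2.6 + 5.2) / 2
Average = 3.90 mm


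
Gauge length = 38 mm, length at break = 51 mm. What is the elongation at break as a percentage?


34.2%


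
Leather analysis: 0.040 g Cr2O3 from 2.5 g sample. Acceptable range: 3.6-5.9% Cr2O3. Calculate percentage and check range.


Cr2O3 = 1.60%
Within range: No

Cr2O3% = 0.040 / 2.5 x 100 = 1.60%
Acceptable range: 3.6 to 5.9%
Within range: No


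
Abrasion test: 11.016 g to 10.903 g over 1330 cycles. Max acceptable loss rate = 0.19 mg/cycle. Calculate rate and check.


Loss = 11.016 - 10.903 = 0.113 g
Rate = 0.113 g / 1330 cycles x 1000 = 0.085 mg/cycle
Max = 0.19 mg/cycle
Passes: Yes


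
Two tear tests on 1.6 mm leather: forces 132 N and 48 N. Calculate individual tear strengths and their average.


Tear 1 = 132 / 1.6 = 82.5 N/mm
Tear 2 = 48 / 1.6 = 30.0 N/mm
Average = (82.5 + 30.0) / 2 = 56.3 N/mm


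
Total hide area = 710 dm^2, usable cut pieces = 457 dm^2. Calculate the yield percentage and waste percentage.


Yield = 64.4%
Waste = 35.6%

Yield = 457 / 710 x 100 = 64.4%
Waste = 710 - 457 = 253 dm^2
Waste% = 100 - 64.4 = 35.6%


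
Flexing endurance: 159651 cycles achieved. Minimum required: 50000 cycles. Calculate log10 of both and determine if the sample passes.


log10(159651) = 5.20
log10(50000) = 4.70
Passes: Yes


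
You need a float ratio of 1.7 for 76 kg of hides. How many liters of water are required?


Water = hide weight x target ratio
Water = 76 x 1.7 = 129.2 L


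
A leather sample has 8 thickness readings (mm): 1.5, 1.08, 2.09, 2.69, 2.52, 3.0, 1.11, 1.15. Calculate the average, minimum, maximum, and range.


Average = 1.89 mm
Min = 1.08 mm
Max = 3.0 mm
Range = 1.92 mm

Sum = 15.14
Average = 15.14 / 8 = 1.89 mm
Minimum = 1.08 mm
Maximum = 3.0 mm
Range = 3.0 - 1.08 = 1.92 mm


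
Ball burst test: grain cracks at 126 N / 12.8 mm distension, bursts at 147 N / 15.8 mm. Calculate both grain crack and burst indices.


Crack index = 9.8 N/mm
Burst index = 9.3 N/mm

Crack index = 126 / 12.8 = 9.8 N/mm
Burst index = 147 / 15.8 = 9.3 N/mm


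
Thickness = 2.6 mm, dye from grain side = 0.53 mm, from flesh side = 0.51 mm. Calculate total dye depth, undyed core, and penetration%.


Total dyed = 1.04 mm
Undyed core = 1.56 mm
Penetration = 40.0%


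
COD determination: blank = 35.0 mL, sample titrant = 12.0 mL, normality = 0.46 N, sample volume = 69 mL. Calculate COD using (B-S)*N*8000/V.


COD = (35.0 - 12.0) x 0.46 x 8000 / 69
COD = 23.0 x 0.46 x 8000 / 69
COD = 1226.7 mg/L


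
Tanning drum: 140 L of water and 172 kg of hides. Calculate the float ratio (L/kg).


0.8

Float ratio = water / hide weight
Ratio = 140 / 172 = 0.8


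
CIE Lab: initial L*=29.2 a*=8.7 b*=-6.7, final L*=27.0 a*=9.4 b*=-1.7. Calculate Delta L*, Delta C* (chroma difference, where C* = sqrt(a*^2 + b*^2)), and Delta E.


Delta L* = -2.2
Delta C* = -1.43
Delta E = 5.51

Delta L* = 27.0 - 29.2 = -2.2
C1* = sqrt((8.7)^2 + (-6.7)^2) = 10.981
C2* = sqrt((9.4)^2 + (-1.7)^2) = 9.552
Delta C* = 9.552 - 10.981 = -1.43
Delta E = sqrt((-2.2)^2 + (0.7)^2 + (5.0)^2) = 5.51


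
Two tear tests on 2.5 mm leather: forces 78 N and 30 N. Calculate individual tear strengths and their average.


Tear 1 = 31.2 N/mm
Tear 2 = 12.0 N/mm
Average = 21.6 N/mm

Tear 1 = 78 / 2.5 = 31.2 N/mm
Tear 2 = 30 / 2.5 = 12.0 N/mm
Average = (31.2 + 12.0) / 2 = 21.6 N/mm


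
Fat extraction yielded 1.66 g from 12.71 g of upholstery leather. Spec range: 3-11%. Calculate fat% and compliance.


Fat% = 1.66 / 12.71 x 100 = 13.1%
Spec range: 3-11%
Compliant: No


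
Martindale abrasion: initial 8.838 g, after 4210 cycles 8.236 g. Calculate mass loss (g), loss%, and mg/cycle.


Loss = 8.838 - 8.236 = 0.602 g
Loss% = 0.602 / 8.838 x 100 = 6.81%
Rate = 0.602 / 4210 x 1000 = 0.143 mg/cycle


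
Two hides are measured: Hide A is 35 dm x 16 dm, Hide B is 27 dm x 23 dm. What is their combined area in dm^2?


Hide A area = 35 x 16 = 560 dm^2
Hide B area = 27 x 23 = 621 dm^2
Total = 560 + 621 = 1181 dm^2


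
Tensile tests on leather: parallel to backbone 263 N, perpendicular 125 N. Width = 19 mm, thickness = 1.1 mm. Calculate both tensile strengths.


Area = 19 x 1.1 = 20.9 mm^2
TS (parallel) = 263 / 20.9 = 12.58 N/mm^2
TS (perpendicular) = 125 / 20.9 = 5.98 N/mm^2


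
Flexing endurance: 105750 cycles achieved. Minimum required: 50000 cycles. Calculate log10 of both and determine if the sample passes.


Achieved: log10 = 5.02
Required: log10 = 4.70
Passes: Yes

log10(105750) = 5.02
log10(50000) = 4.70
Passes: Yes


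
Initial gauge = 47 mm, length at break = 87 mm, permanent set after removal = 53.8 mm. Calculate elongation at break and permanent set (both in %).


Elongation at break = 85.1%
Permanent set = 14.5%

Elongation at break = (87 - 47) / 47 x 100 = 85.1%
Permanent set = (53.8 - 47) / 47 x 100 = 14.5%


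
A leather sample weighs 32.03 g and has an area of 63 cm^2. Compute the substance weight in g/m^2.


Substance weight = mass / area x 10000
SW = 32.03 / 63 x 10000
SW = 5084.1 g/m^2


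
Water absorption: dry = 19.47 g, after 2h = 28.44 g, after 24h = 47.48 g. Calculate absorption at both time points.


2h absorption = 46.1%
24h absorption = 143.9%


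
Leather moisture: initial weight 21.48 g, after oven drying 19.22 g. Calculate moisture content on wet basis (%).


Moisture = 21.48 - 19.22 = 2.26 g
MC = 2.26 / 21.48 x 100 = 10.5%


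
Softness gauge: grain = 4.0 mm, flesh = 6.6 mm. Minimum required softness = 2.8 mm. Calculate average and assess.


Average softness = 5.30 mm
Meets requirement: Yes

Average = (4.0 + 6.6) / 2 = 5.30 mm
Minimum = 2.8 mm
Meets requirement: Yes


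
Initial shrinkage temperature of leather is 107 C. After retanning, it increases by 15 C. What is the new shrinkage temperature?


New Ts = 107 + 15 = 122 C


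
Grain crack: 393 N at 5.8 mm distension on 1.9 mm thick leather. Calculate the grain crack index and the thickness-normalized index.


Crack index = 67.8 N/mm
Normalized index = 35.7 N/mm per mm

Crack index = 393 / 5.8 = 67.8 N/mm
Normalized = 67.8 / 1.9 = 35.7 N/mm per mm


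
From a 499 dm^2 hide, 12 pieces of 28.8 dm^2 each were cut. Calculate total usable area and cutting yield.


Usable area = 345.6 dm^2
Yield = 69.3%

Total usable = 12 x 28.8 = 345.6 dm^2
Yield = 345.6 / 499 x 100 = 69.3%


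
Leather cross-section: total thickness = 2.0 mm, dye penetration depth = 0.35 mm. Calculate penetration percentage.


17.5%


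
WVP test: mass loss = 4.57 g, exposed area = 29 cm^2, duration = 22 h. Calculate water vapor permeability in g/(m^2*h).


71.63 g/(m^2*h)


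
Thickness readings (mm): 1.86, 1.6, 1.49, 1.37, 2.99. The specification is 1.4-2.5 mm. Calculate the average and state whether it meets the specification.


Average = 1.86 mm
Within specification: Yes


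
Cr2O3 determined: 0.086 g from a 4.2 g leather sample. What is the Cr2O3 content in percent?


Cr2O3% = 0.086 / 4.2 x 100
Cr2O3% = 2.05%


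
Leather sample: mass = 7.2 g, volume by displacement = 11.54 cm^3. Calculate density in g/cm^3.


0.624 g/cm^3


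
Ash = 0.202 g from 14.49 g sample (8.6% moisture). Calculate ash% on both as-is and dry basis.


As-is ash% = 0.202 / 14.49 x 100 = 1.39%
Dry mass = 14.49 x (100 - 8.6) / 100 = 13.24386 g
Dry-basis ash% = 0.202 / 13.24386 x 100 = 1.53%


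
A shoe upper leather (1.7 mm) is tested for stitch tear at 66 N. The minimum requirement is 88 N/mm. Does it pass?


STS = 38.8 N/mm
Passes: No

STS = 66 / 1.7 = 38.8 N/mm
Minimum required: 88 N/mm
Passes: No


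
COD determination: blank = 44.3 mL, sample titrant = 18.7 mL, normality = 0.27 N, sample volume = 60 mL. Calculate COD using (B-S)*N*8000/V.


COD = (44.3 - 18.7) x 0.27 x 8000 / 60
COD = 25.6 x 0.27 x 8000 / 60
COD = 921.6 mg/L


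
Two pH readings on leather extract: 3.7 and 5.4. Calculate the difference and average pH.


Difference = 1.7
Average pH = 4.55

Difference = |3.7 - 5.4| = 1.7
Average = (3.7 + 5.4) / 2 = 4.55


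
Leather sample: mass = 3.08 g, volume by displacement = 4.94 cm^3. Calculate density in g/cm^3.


Density = mass / volume
Density = 3.08 / 4.94 = 0.623 g/cm^3


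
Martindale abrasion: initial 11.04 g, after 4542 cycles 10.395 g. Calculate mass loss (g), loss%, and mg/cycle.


Mass loss = 0.645 g
Loss = 5.84%
Rate = 0.142 mg/cycle


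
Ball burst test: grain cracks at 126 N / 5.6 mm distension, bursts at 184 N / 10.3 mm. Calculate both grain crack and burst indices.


Crack index = 22.5 N/mm
Burst index = 17.9 N/mm

Crack index = 126 / 5.6 = 22.5 N/mm
Burst index = 184 / 10.3 = 17.9 N/mm


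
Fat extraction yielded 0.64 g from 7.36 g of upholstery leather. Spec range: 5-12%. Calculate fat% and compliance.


Fat content = 8.7%
Compliant: Yes

Fat% = 0.64 / 7.36 x 100 = 8.7%
Spec range: 5-12%
Compliant: Yes


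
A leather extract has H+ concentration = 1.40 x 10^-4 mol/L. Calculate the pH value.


pH = 3.85

pH = -log10[H+]
pH = -log10(1.40 x 10^-4) = 3.85


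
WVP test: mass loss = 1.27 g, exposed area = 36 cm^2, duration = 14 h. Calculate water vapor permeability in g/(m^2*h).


WVP = mass_loss / (area x time) x 10000
WVP = 1.27 / (36 x 14) x 10000
WVP = 1.27 / 504 x 10000 = 25.20 g/(m^2*h)


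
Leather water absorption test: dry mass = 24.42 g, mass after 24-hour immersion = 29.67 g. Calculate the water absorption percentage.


21.5%


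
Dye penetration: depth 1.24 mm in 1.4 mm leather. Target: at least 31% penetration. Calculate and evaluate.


Penetration = 1.24 / 1.4 x 100 = 88.6%
Target: 31%
Meets target: Yes


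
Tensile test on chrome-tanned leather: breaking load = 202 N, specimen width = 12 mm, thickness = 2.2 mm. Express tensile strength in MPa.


Cross-section = 12 x 2.2 = 26.4 mm^2
TS = 202 / 26.4 = 7.65 MPa
(1 N/mm^2 = 1 MPa)


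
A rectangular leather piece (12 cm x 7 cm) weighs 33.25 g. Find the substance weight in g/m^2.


3958.3 g/m^2


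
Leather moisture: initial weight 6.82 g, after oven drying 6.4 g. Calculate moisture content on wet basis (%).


Moisture = 6.82 - 6.4 = 0.42 g
MC = 0.42 / 6.82 x 100 = 6.2%


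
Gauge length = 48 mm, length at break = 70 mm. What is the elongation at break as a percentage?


Extension = 70 - 48 = 22 mm
Elongation = 22 / 48 x 100 = 45.8%


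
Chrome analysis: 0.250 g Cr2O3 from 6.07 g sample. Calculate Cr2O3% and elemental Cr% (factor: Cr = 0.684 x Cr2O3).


Cr2O3% = 0.250 / 6.07 x 100 = 4.12%
Cr% = 4.12 x 0.684 = 2.82%


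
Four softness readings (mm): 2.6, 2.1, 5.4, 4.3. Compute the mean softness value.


3.60 mm

Sum = 2.6 + 2.1 + 5.4 + 4.3
Mean = 14.4 / 4 = 3.60 mm


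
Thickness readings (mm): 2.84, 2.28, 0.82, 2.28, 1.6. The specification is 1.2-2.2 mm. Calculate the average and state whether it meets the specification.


Average = 1.96 mm
Within specification: Yes

Sum = 9.82
Average = 9.82 / 5 = 1.96 mm
Specification range: 1.2 to 2.2 mm
Within spec: Yes


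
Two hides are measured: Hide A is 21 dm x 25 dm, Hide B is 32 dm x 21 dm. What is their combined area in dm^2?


1197 dm^2

Hide A area = 21 x 25 = 525 dm^2
Hide B area = 32 x 21 = 672 dm^2
Total = 525 + 672 = 1197 dm^2


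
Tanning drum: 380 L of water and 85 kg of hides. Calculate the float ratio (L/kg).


4.5


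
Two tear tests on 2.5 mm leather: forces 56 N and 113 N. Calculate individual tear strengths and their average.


Tear 1 = 22.4 N/mm
Tear 2 = 45.2 N/mm
Average = 33.8 N/mm

Tear 1 = 56 / 2.5 = 22.4 N/mm
Tear 2 = 113 / 2.5 = 45.2 N/mm
Average = (22.4 + 45.2) / 2 = 33.8 N/mm


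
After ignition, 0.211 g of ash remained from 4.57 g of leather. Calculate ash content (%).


Ash% = 0.211 / 4.57 x 100
Ash% = 4.62%


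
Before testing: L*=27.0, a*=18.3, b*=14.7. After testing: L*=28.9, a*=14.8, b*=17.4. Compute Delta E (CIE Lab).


Delta E = 4.81


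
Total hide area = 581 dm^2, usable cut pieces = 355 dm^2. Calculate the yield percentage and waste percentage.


Yield = 355 / 581 x 100 = 61.1%
Waste = 581 - 355 = 226 dm^2
Waste% = 100 - 61.1 = 38.9%


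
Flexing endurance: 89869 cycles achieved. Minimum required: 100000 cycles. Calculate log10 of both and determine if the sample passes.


Achieved: log10 = 4.95
Required: log10 = 5.00
Passes: No


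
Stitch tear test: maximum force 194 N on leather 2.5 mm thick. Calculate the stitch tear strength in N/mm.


77.6 N/mm


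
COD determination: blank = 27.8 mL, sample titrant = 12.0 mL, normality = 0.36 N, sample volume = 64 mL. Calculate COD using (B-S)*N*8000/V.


711.0 mg/L

COD = (27.8 - 12.0) x 0.36 x 8000 / 64
COD = 15.8 x 0.36 x 8000 / 64
COD = 711.0 mg/L


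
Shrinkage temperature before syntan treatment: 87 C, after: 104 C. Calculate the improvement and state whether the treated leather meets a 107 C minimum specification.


Improvement = 104 - 87 = 17 C
Spec check: 104 C >= 107 C? No


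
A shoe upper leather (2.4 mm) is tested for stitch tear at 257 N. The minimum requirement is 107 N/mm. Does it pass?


STS = 257 / 2.4 = 107.1 N/mm
Minimum required: 107 N/mm
Passes: Yes


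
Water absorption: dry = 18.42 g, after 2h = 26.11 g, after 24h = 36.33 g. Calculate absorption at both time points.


2h absorption = 41.7%
24h absorption = 97.2%

WA (2h) = (26.11 - 18.42) / 18.42 x 100 = 41.7%
WA (24h) = (36.33 - 18.42) / 18.42 x 100 = 97.2%


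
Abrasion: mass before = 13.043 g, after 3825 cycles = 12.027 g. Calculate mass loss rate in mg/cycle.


0.266 mg/cycle

Mass loss = 13.043 - 12.027 = 1.016 g
Rate = 1.016 / 3825 x 1000 = 0.266 mg/cycle


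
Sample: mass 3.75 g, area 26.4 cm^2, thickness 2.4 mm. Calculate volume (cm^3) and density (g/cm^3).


Volume = 6.336 cm^3
Density = 0.592 g/cm^3

Thickness in cm = 2.4 / 10 = 0.24 cm
Volume = 26.4 x 0.24 = 6.336 cm^3
Density = 3.75 / 6.336 = 0.592 g/cm^3


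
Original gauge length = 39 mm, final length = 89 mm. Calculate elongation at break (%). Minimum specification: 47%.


Extension = 89 - 39 = 50 mm
Elongation = 50 / 39 x 100 = 128.2%
Minimum required: 47%
Meets specification: Yes


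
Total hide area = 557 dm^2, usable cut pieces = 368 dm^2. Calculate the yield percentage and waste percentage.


Yield = 66.1%
Waste = 33.9%

Yield = 368 / 557 x 100 = 66.1%
Waste = 557 - 368 = 189 dm^2
Waste% = 100 - 66.1 = 33.9%


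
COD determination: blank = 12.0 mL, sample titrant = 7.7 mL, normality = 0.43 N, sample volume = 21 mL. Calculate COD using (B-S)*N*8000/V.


704.4 mg/L

COD = (12.0 - 7.7) x 0.43 x 8000 / 21
COD = 4.3 x 0.43 x 8000 / 21
COD = 704.4 mg/L


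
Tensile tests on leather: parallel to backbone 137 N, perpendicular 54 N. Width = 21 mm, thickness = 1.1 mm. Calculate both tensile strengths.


Area = 21 x 1.1 = 23.1 mm^2
TS (parallel) = 137 / 23.1 = 5.93 N/mm^2
TS (perpendicular) = 54 / 23.1 = 2.34 N/mm^2


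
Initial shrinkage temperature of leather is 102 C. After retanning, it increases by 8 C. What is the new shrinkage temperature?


110 C


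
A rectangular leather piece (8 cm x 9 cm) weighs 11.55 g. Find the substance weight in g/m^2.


Area = 8 x 9 = 72 cm^2
SW = 11.55 / 72 x 10000 = 1604.2 g/m^2


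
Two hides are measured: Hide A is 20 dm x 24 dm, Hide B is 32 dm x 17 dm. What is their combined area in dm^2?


1024 dm^2

Hide A area = 20 x 24 = 480 dm^2
Hide B area = 32 x 17 = 544 dm^2
Total = 480 + 544 = 1024 dm^2


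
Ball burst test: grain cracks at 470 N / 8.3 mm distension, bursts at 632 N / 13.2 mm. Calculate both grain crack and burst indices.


Crack index = 470 / 8.3 = 56.6 N/mm
Burst index = 632 / 13.2 = 47.9 N/mm


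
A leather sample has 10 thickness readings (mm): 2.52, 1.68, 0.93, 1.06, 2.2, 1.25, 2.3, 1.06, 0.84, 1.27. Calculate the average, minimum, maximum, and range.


Average = 1.51 mm
Min = 0.84 mm
Max = 2.52 mm
Range = 1.68 mm

Sum = 15.11
Average = 15.11 / 10 = 1.51 mm
Minimum = 0.84 mm
Maximum = 2.52 mm
Range = 2.52 - 0.84 = 1.68 mm


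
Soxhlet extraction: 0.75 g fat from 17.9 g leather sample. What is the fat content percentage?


4.2%

Fat content = 0.75 / 17.9 x 100
Fat = 4.2%


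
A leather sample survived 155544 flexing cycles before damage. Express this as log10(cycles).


log10(155544) = 5.19


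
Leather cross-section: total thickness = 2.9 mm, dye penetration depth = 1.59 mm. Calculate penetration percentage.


54.8%

Penetration% = 1.59 / 2.9 x 100
Penetration = 54.8%


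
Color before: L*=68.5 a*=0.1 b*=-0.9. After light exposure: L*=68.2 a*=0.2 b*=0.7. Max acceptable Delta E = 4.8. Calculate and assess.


dL = -0.3, da = 0.1, db = 1.6
dE = sqrt((-0.3)^2 + (0.1)^2 + (1.6)^2) = 1.63
Max = 4.8
Passes: Yes


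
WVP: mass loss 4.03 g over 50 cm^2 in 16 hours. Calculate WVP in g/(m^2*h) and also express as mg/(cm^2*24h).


WVP = 50.38 g/(m^2*h)
Daily rate = 120.90 mg/(cm^2*24h)


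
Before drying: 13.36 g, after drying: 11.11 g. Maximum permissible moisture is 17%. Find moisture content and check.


Moisture content = 16.8%
Acceptable: Yes

MC = (13.36 - 11.11) / 13.36 x 100 = 16.8%
Maximum: 17%
Acceptable: Yes


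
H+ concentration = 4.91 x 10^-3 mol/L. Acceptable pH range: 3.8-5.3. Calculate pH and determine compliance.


pH = -log10(4.91 x 10^-3) = 2.31
Range: 3.8 to 5.3
Compliant: No


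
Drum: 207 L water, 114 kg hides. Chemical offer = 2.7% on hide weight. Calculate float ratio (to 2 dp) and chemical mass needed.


Float ratio = 1.82
Chemical needed = 3.078 kg

Float ratio = 207 / 114 = 1.82
Chemical = 114 x 2.7 / 100 = 3.078 kg


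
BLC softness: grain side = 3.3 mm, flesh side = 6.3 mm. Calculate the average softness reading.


4.80 mm

Average = (3.3 + 6.3) / 2
Average = 4.80 mm


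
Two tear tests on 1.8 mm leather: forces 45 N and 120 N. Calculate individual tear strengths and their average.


Tear 1 = 45 / 1.8 = 25.0 N/mm
Tear 2 = 120 / 1.8 = 66.7 N/mm
Average = (25.0 + 66.7) / 2 = 45.9 N/mm


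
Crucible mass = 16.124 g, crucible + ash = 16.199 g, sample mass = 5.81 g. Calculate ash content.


Ash mass = 0.075 g
Ash content = 1.29%


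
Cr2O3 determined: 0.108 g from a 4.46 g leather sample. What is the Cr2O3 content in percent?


Cr2O3% = 0.108 / 4.46 x 100
Cr2O3% = 2.42%


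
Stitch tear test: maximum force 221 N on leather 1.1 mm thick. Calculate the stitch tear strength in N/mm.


200.9 N/mm


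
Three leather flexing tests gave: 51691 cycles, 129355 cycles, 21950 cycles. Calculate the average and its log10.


Average = 67665 cycles
log10 = 4.83


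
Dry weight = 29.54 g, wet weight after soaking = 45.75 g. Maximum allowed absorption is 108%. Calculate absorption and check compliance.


Absorption = 54.9%
Compliant: Yes


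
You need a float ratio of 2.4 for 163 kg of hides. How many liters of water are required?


391.2 L


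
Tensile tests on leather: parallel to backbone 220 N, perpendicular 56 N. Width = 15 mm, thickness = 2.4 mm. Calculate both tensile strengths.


Area = 15 x 2.4 = 36.0 mm^2
TS (parallel) = 220 / 36.0 = 6.11 N/mm^2
TS (perpendicular) = 56 / 36.0 = 1.56 N/mm^2


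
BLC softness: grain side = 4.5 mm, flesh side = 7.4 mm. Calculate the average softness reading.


Average = (4.5 + 7.4) / 2
Average = 5.95 mm


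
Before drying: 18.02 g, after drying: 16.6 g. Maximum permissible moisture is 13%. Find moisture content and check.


MC = (18.02 - 16.6) / 18.02 x 100 = 7.9%
Maximum: 13%
Acceptable: Yes


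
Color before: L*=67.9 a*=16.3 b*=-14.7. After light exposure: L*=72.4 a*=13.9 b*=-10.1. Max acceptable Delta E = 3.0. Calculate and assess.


dL = 4.5, da = -2.4, db = 4.6
dE = sqrt((4.5)^2 + (-2.4)^2 + (4.6)^2) = 6.87
Max = 3.0
Passes: No


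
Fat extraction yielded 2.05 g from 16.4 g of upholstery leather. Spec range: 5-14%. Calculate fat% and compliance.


Fat% = 2.05 / 16.4 x 100 = 12.5%
Spec range: 5-14%
Compliant: Yes


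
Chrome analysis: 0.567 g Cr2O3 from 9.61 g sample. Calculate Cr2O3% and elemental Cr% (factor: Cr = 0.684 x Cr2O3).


Cr2O3% = 0.567 / 9.61 x 100 = 5.90%
Cr% = 5.90 x 0.684 = 4.04%


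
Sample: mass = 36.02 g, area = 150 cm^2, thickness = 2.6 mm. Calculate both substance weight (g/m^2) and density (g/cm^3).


Substance weight = 2401.3 g/m^2
Density = 0.924 g/cm^3


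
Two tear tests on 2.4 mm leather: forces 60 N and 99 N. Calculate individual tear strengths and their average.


Tear 1 = 60 / 2.4 = 25.0 N/mm
Tear 2 = 99 / 2.4 = 41.3 N/mm
Average = (25.0 + 41.3) / 2 = 33.2 N/mm


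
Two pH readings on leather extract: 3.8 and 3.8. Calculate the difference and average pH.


Difference = 0.0
Average pH = 3.80

Difference = |3.8 - 3.8| = 0.0
Average = (3.8 + 3.8) / 2 = 3.80


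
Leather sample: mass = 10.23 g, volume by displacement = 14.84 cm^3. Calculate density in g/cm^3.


Density = mass / volume
Density = 10.23 / 14.84 = 0.689 g/cm^3


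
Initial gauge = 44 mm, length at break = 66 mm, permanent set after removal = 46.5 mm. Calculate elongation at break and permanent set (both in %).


Elongation at break = 50.0%
Permanent set = 5.7%


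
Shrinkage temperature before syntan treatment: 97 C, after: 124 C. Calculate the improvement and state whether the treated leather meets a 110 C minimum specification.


Improvement = 124 - 97 = 27 C
Spec check: 124 C >= 110 C? Yes


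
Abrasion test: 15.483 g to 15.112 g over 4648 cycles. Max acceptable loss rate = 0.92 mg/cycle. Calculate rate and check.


Loss = 15.483 - 15.112 = 0.371 g
Rate = 0.371 g / 4648 cycles x 1000 = 0.080 mg/cycle
Max = 0.92 mg/cycle
Passes: Yes


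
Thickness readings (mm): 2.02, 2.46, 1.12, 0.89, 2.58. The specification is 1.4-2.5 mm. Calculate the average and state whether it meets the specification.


Average = 1.81 mm
Within specification: Yes

Sum = 9.07
Average = 9.07 / 5 = 1.81 mm
Specification range: 1.4 to 2.5 mm
Within spec: Yes


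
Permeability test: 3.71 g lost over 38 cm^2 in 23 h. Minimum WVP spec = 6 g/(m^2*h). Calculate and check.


WVP = 42.45 g/(m^2*h)
Meets specification: Yes

WVP = 3.71 / (38 x 23) x 10000 = 42.45 g/(m^2*h)
Minimum: 6 g/(m^2*h)
Meets spec: Yes


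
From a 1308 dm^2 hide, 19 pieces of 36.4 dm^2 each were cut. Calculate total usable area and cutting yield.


Usable area = 691.6 dm^2
Yield = 52.9%


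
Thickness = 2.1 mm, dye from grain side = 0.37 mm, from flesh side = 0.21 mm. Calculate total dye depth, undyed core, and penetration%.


Total dyed = 0.37 + 0.21 = 0.58 mm
Undyed core = 2.1 - 0.58 = 1.52 mm
Penetration = 0.58 / 2.1 x 100 = 27.6%


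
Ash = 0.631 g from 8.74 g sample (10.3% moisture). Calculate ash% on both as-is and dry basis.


As-is ash = 7.22%
Dry-basis ash = 8.05%


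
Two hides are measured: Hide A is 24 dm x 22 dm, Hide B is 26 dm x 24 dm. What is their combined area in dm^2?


1152 dm^2

Hide A area = 24 x 22 = 528 dm^2
Hide B area = 26 x 24 = 624 dm^2
Total = 528 + 624 = 1152 dm^2


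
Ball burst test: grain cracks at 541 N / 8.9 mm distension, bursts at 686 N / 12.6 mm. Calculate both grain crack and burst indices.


Crack index = 541 / 8.9 = 60.8 N/mm
Burst index = 686 / 12.6 = 54.4 N/mm


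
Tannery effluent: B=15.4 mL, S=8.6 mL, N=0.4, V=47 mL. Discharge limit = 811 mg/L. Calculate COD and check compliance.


COD = 463.0 mg/L
Compliant: Yes


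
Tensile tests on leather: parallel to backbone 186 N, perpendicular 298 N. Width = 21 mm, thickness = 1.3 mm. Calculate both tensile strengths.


Parallel = 6.81 N/mm^2
Perpendicular = 10.92 N/mm^2


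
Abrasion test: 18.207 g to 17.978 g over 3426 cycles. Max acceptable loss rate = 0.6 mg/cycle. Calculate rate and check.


Loss = 18.207 - 17.978 = 0.229 g
Rate = 0.229 g / 3426 cycles x 1000 = 0.067 mg/cycle
Max = 0.6 mg/cycle
Passes: Yes


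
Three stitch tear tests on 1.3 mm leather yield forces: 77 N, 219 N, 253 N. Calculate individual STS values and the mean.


STS1 = 77 / 1.3 = 59.2 N/mm
STS2 = 219 / 1.3 = 168.5 N/mm
STS3 = 253 / 1.3 = 194.6 N/mm
Mean = (59.2 + 168.5 + 194.6) / 3 = 140.8 N/mm


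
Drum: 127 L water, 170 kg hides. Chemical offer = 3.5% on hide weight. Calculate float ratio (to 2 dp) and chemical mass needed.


Float ratio = 127 / 170 = 0.75
Chemical = 170 x 3.5 / 100 = 5.95 kg


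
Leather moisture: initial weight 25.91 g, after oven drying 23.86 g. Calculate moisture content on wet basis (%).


7.9%

Moisture = 25.91 - 23.86 = 2.05 g
MC = 2.05 / 25.91 x 100 = 7.9%


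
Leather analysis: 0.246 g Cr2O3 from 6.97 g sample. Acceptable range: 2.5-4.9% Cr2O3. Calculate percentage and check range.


Cr2O3% = 0.246 / 6.97 x 100 = 3.53%
Acceptable range: 2.5 to 4.9%
Within range: Yes


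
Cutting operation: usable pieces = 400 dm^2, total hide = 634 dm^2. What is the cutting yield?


63.1%

Yield = usable / total x 100
Yield = 400 / 634 x 100 = 63.1%


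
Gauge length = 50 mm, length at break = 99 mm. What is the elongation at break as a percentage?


Extension = 99 - 50 = 49 mm
Elongation = 49 / 50 x 100 = 98.0%


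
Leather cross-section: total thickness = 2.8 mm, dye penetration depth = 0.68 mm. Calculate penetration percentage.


24.3%


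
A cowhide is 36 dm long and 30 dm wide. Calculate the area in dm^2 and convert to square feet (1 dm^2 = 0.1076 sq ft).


1080 dm^2
116.21 sq ft

Area = 36 x 30 = 1080 dm^2
Conversion: 1080 x 0.1076 = 116.21 sq ft


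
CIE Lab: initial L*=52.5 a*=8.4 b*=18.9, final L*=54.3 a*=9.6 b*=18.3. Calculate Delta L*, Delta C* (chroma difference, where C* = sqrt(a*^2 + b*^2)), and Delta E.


Delta L* = 1.8
Delta C* = -0.02
Delta E = 2.24

Delta L* = 54.3 - 52.5 = 1.8
C1* = sqrt((8.4)^2 + (18.9)^2) = 20.683
C2* = sqrt((9.6)^2 + (18.3)^2) = 20.665
Delta C* = 20.665 - 20.683 = -0.02
Delta E = sqrt((1.8)^2 + (1.2)^2 + (-0.6)^2) = 2.24


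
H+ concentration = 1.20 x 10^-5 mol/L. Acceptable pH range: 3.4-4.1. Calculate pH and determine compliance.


pH = -log10(1.20 x 10^-5) = 4.92
Range: 3.4 to 4.1
Compliant: No


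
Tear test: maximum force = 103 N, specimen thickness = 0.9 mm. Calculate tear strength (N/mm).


114.4 N/mm


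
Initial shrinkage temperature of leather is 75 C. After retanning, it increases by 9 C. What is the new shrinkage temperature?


New Ts = 75 + 9 = 84 C


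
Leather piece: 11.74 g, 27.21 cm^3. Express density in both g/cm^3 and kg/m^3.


0.431 g/cm^3
431 kg/m^3


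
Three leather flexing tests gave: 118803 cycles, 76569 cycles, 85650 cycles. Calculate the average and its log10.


Average = (118803 + 76569 + 85650) / 3 = 93674 cycles
log10(93674) = 4.97


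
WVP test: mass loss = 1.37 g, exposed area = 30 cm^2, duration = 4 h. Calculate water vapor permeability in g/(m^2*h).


WVP = mass_loss / (area x time) x 10000
WVP = 1.37 / (30 x 4) x 10000
WVP = 1.37 / 120 x 10000 = 114.17 g/(m^2*h)


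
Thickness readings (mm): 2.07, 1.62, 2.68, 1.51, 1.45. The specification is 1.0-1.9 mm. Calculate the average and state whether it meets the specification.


Average = 1.87 mm
Within specification: Yes

Sum = 9.33
Average = 9.33 / 5 = 1.87 mm
Specification range: 1.0 to 1.9 mm
Within spec: Yes


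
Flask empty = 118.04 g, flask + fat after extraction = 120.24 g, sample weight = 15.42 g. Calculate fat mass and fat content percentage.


Fat mass = 2.20 g
Fat content = 14.3%

Fat mass = 120.24 - 118.04 = 2.20 g
Fat% = 2.20 / 15.42 x 100 = 14.3%


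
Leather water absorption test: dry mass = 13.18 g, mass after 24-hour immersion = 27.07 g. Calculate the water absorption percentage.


105.4%

Water absorbed = 27.07 - 13.18 = 13.89 g
WA% = 13.89 / 13.18 x 100 = 105.4%


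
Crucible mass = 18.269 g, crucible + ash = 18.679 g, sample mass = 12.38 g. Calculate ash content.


Ash mass = 0.410 g
Ash content = 3.31%

Ash mass = 18.679 - 18.269 = 0.410 g
Ash% = 0.410 / 12.38 x 100 = 3.31%


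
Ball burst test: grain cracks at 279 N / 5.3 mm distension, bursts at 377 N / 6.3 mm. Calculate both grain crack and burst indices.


Crack index = 279 / 5.3 = 52.6 N/mm
Burst index = 377 / 6.3 = 59.8 N/mm


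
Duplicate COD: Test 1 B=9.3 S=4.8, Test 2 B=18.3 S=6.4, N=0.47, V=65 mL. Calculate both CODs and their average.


COD1 = (9.3 - 4.8) x 0.47 x 8000 / 65 = 260.3 mg/L
COD2 = (18.3 - 6.4) x 0.47 x 8000 / 65 = 688.4 mg/L
Average = (260.3 + 688.4) / 2 = 474.4 mg/L


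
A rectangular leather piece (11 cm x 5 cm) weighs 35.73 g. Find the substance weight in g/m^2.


Area = 11 x 5 = 55 cm^2
SW = 35.73 / 55 x 10000 = 6496.4 g/m^2


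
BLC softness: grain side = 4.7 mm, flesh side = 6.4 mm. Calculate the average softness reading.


5.55 mm

Average = (4.7 + 6.4) / 2
Average = 5.55 mm


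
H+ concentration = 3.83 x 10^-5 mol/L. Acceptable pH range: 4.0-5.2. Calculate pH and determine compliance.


pH = 4.42
Compliant: Yes

pH = -log10(3.83 x 10^-5) = 4.42
Range: 4.0 to 5.2
Compliant: Yes


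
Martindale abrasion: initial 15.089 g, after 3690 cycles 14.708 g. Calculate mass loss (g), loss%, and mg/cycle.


Loss = 15.089 - 14.708 = 0.381 g
Loss% = 0.381 / 15.089 x 100 = 2.53%
Rate = 0.381 / 3690 x 1000 = 0.103 mg/cycle


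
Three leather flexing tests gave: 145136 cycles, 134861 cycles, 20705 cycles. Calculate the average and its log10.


Average = 100234 cycles
log10 = 5.00

Average = (145136 + 134861 + 20705) / 3 = 100234 cycles
log10(100234) = 5.00


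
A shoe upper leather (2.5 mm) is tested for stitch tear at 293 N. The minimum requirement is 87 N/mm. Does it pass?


STS = 293 / 2.5 = 117.2 N/mm
Minimum required: 87 N/mm
Passes: Yes


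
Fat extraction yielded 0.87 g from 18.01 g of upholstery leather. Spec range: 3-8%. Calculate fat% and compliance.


Fat content = 4.8%
Compliant: Yes


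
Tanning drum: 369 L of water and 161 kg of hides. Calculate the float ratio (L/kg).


2.3

Float ratio = water / hide weight
Ratio = 369 / 161 = 2.3


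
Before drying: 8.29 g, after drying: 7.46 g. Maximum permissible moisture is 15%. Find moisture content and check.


Moisture content = 10.0%
Acceptable: Yes

MC = (8.29 - 7.46) / 8.29 x 100 = 10.0%
Maximum: 15%
Acceptable: Yes


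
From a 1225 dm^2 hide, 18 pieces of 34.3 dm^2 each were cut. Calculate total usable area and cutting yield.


Usable area = 617.4 dm^2
Yield = 50.4%

Total usable = 18 x 34.3 = 617.4 dm^2
Yield = 617.4 / 1225 x 100 = 50.4%


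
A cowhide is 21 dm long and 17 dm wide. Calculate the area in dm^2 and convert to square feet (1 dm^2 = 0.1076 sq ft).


357 dm^2
38.41 sq ft

Area = 21 x 17 = 357 dm^2
Conversion: 357 x 0.1076 = 38.41 sq ft


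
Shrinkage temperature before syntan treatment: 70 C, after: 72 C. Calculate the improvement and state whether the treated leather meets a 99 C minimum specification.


Improvement = 72 - 70 = 2 C
Spec check: 72 C >= 99 C? No


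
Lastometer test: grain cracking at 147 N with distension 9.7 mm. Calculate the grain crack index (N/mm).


15.2 N/mm

Grain crack index = force / distension
Index = 147 / 9.7 = 15.2 N/mm


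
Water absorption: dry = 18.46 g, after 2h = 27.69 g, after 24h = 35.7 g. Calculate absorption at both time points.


2h absorption = 50.0%
24h absorption = 93.4%


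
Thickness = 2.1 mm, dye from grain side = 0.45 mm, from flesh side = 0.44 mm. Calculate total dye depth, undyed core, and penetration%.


Total dyed = 0.89 mm
Undyed core = 1.21 mm
Penetration = 42.4%

Total dyed = 0.45 + 0.44 = 0.89 mm
Undyed core = 2.1 - 0.89 = 1.21 mm
Penetration = 0.89 / 2.1 x 100 = 42.4%


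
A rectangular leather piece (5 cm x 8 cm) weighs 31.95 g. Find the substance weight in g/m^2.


Area = 5 x 8 = 40 cm^2
SW = 31.95 / 40 x 10000 = 7987.5 g/m^2


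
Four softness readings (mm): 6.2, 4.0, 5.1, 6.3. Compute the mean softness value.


5.40 mm

Sum = 6.2 + 4.0 + 5.1 + 6.3
Mean = 21.6 / 4 = 5.40 mm


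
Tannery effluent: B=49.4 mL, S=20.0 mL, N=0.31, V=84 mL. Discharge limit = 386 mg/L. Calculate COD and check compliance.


COD = 868.0 mg/L
Compliant: No


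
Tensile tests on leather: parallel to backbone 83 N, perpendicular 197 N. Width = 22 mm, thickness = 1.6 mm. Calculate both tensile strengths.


Parallel = 2.36 N/mm^2
Perpendicular = 5.60 N/mm^2


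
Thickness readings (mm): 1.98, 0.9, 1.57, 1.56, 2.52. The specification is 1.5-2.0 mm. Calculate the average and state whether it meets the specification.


Average = 1.71 mm
Within specification: Yes


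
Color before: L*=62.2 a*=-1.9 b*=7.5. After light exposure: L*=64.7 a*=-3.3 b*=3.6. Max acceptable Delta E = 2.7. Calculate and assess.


Delta E = 4.84
Passes: No


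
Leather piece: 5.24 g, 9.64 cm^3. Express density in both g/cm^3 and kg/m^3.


0.544 g/cm^3
544 kg/m^3


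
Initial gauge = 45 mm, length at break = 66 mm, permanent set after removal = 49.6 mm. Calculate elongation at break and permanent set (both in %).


Elongation at break = 46.7%
Permanent set = 10.2%

Elongation at break = (66 - 45) / 45 x 100 = 46.7%
Permanent set = (49.6 - 45) / 45 x 100 = 10.2%


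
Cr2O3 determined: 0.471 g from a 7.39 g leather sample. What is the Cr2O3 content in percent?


6.37%


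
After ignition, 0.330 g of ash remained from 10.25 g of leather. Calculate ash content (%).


3.22%


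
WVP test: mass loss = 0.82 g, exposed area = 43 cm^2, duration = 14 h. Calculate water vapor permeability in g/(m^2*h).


13.62 g/(m^2*h)


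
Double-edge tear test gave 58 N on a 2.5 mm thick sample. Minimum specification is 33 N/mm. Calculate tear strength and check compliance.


Tear strength = 23.2 N/mm
Compliant: No

Tear strength = 58 / 2.5 = 23.2 N/mm
Required minimum = 33 N/mm
Compliant: No


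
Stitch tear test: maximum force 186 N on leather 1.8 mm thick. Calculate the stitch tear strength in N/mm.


Stitch tear strength = force / thickness
STS = 186 / 1.8 = 103.3 N/mm


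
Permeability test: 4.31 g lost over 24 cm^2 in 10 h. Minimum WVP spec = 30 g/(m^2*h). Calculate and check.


WVP = 4.31 / (24 x 10) x 10000 = 179.58 g/(m^2*h)
Minimum: 30 g/(m^2*h)
Meets spec: Yes


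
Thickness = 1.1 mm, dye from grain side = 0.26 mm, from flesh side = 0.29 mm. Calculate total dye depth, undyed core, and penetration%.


Total dyed = 0.26 + 0.29 = 0.55 mm
Undyed core = 1.1 - 0.55 = 0.55 mm
Penetration = 0.55 / 1.1 x 100 = 50.0%


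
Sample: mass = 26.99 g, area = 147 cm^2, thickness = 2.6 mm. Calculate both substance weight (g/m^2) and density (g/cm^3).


SW = 26.99 / 147 x 10000 = 1836.1 g/m^2
Volume = 147 x 2.6 / 10 = 38.22 cm^3
Density = 26.99 / 38.22 = 0.706 g/cm^3


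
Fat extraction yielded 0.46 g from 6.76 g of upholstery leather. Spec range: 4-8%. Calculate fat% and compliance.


Fat content = 6.8%
Compliant: Yes


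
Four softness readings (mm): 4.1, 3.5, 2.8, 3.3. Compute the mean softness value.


Sum = 4.1 + 3.5 + 2.8 + 3.3
Mean = 13.7 / 4 = 3.43 mm


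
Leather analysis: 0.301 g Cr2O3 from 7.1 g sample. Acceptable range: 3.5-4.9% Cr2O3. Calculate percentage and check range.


Cr2O3% = 0.301 / 7.1 x 100 = 4.24%
Acceptable range: 3.5 to 4.9%
Within range: Yes


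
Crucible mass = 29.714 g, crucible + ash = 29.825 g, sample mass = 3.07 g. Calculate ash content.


Ash mass = 0.111 g
Ash content = 3.62%


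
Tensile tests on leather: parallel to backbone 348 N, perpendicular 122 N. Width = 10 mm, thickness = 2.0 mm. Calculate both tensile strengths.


Parallel = 17.40 N/mm^2
Perpendicular = 6.10 N/mm^2


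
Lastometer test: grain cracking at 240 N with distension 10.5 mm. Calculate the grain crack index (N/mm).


22.9 N/mm

Grain crack index = force / distension
Index = 240 / 10.5 = 22.9 N/mm


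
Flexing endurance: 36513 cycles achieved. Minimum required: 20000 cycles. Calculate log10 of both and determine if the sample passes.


Achieved: log10 = 4.56
Required: log10 = 4.30
Passes: Yes


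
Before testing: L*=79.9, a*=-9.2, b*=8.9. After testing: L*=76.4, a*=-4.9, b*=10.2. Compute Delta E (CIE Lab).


dL = 76.4 - 79.9 = -3.5
da = -4.9 - (-9.2) = 4.3
db = 10.2 - 8.9 = 1.3
dE = sqrt((-3.5)^2 + (4.3)^2 + (1.3)^2) = 5.69


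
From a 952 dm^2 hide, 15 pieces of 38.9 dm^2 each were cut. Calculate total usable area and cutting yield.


Usable area = 583.5 dm^2
Yield = 61.3%


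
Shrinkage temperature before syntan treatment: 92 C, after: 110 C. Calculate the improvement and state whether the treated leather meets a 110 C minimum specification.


Improvement = 18 C
Meets 110 C spec: Yes

Improvement = 110 - 92 = 18 C
Spec check: 110 C >= 110 C? Yes


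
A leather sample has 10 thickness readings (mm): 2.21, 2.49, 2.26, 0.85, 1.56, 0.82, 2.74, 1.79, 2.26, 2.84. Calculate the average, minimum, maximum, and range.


Sum = 19.82
Average = 19.82 / 10 = 1.98 mm
Minimum = 0.82 mm
Maximum = 2.84 mm
Range = 2.84 - 0.82 = 2.02 mm
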